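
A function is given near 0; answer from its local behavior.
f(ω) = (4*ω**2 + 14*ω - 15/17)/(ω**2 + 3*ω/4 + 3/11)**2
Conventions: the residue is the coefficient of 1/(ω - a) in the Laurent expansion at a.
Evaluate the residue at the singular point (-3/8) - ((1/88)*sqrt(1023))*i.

The factor ω**2 + 3*ω/4 + 3/11 splits as (ω - a)(ω - a') with a = (-3/8) - ((1/88)*sqrt(1023))*i, a' = (-3/8) + ((1/88)*sqrt(1023))*i. At the order-2 pole a set g(ω) = (ω - a)^2*f(ω) = [4*ω**2 + 14*ω - 15/17] / (ω - a')^2.
Order-2 pole: residue = g'(a); g'((-3/8) - ((1/88)*sqrt(1023))*i) = -((13408/16337)*sqrt(1023))*i, so the residue is -((13408/16337)*sqrt(1023))*i.

The residue is -((13408/16337)*sqrt(1023))*i.


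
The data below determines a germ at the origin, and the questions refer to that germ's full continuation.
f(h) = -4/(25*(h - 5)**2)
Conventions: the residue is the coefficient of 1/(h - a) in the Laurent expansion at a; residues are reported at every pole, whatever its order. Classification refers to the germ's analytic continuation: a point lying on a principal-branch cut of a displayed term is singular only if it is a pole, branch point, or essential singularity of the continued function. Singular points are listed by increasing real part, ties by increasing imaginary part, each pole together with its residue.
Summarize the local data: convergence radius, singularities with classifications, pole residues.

Radius of convergence at 0: 5.
At 5: a pole of order 2; residue 0.

Denominator factor (h - 5)^2: pole of order 2 at 5, modulus 5.
The radius of convergence is the smallest modulus among the singular points: 5.
At the order-2 pole 5 set g(h) = (h - (5))^2*f(h) = -4/25.
Order-2 pole: residue = g'(a); g'(5) = 0, so the residue is 0.


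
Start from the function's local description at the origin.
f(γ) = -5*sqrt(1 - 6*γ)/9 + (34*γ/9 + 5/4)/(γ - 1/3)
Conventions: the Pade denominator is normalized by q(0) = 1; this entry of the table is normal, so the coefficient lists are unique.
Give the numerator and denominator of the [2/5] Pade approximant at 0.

Taylor coefficients needed (expand at 0): a_0 = -155/36, a_1 = -251/12, a_2 = -261/4, a_3 = -783/4, a_4 = -4653/8, a_5 = -13689/8, a_6 = -79299/16, a_7 = -223317/16.
Write the denominator as Q(γ) = 1 + q1*γ + q2*γ^2 + q3*γ^3 + q4*γ^4 + q5*γ^5. Requiring Q*f - P = O(γ^8) with deg P <= 2 kills the coefficients of γ^3..γ^7 in Q*f:
  γ^3: a_3 + q1*a_2 + q2*a_1 + q3*a_0 = 0, i.e. -783/4 + (-261/4)*q1 + (-251/12)*q2 + (-155/36)*q3 = 0.
  γ^4: a_4 + q1*a_3 + q2*a_2 + q3*a_1 + q4*a_0 = 0, i.e. -4653/8 + (-783/4)*q1 + (-261/4)*q2 + (-251/12)*q3 + (-155/36)*q4 = 0.
  γ^5: a_5 + q1*a_4 + q2*a_3 + q3*a_2 + q4*a_1 + q5*a_0 = 0, i.e. -13689/8 + (-4653/8)*q1 + (-783/4)*q2 + (-261/4)*q3 + (-251/12)*q4 + (-155/36)*q5 = 0.
  γ^6: a_6 + q1*a_5 + q2*a_4 + q3*a_3 + q4*a_2 + q5*a_1 = 0, i.e. -79299/16 + (-13689/8)*q1 + (-4653/8)*q2 + (-783/4)*q3 + (-261/4)*q4 + (-251/12)*q5 = 0.
  γ^7: a_7 + q1*a_6 + q2*a_5 + q3*a_4 + q4*a_3 + q5*a_2 = 0, i.e. -223317/16 + (-79299/16)*q1 + (-13689/8)*q2 + (-4653/8)*q3 + (-783/4)*q4 + (-261/4)*q5 = 0.
Solving this linear system: q1 = -6212993463/739440511, q2 = 26466644655/1478881022, q3 = -7499449665/1478881022, q4 = 498818655/1478881022, q5 = -1213749765/1478881022.
The numerator is Q*f truncated at degree 2: P0 = a_0 = -155/36; P1 = a_1 + q1*a_0 = 67702546997/4436643066; P2 = a_2 + q1*a_1 + q2*a_0 = 197838523675/5915524088.

The Pade approximant has numerator coefficients [-155/36, 67702546997/4436643066, 197838523675/5915524088]; denominator coefficients [1, -6212993463/739440511, 26466644655/1478881022, -7499449665/1478881022, 498818655/1478881022, -1213749765/1478881022].


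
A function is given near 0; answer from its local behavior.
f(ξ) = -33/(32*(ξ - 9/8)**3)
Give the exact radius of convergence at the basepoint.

The radius of convergence is 9/8.

Denominator factor (ξ - 9/8)^3: pole of order 3 at 9/8, modulus 9/8.
The radius of convergence is the smallest modulus among the singular points: 9/8.


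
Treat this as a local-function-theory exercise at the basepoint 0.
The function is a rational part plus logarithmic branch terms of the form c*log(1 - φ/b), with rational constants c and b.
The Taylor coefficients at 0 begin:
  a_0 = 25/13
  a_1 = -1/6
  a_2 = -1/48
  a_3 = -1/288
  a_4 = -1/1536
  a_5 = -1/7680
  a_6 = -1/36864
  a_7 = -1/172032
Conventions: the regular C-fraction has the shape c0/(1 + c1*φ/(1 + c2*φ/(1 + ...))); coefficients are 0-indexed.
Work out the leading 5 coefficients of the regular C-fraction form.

The regular C-fraction coefficients are [25/13, 13/150, -127/600, -25/1016, -51/508].

Taylor coefficients (read off): a_0 = 25/13, a_1 = -1/6, a_2 = -1/48, a_3 = -1/288, a_4 = -1/1536.
c0 = a_0 = 25/13. Peel one level at a time: if S = 1 + c*φ/S' with S'(0) = 1, then c is the φ-coefficient of S and S' = c*φ/(S - 1).
S_1 = c0/f = 1 + (13/150)*φ + (1651/90000)*φ^2 + ...; c1 = 13/150.
S_2 = c1*φ/(S_1 - 1) = 1 + (-127/600)*φ + (-1/192)*φ^2 + ...; c2 = -127/600.
S_3 = c2*φ/(S_2 - 1) = 1 + (-25/1016)*φ + (-1275/516128)*φ^2 + ...; c3 = -25/1016.
S_4 = c3*φ/(S_3 - 1) = 1 + (-51/508)*φ + ...; c4 = -51/508.


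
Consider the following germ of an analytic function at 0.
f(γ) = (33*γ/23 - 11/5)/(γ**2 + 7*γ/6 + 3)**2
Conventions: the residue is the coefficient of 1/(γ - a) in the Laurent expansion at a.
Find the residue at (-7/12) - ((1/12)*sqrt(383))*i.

The factor γ**2 + 7*γ/6 + 3 splits as (γ - a)(γ - a') with a = (-7/12) - ((1/12)*sqrt(383))*i, a' = (-7/12) + ((1/12)*sqrt(383))*i. At the order-2 pole a set g(γ) = (γ - a)^2*f(γ) = [33*γ/23 - 11/5] / (γ - a')^2.
Order-2 pole: residue = g'(a); g'((-7/12) - ((1/12)*sqrt(383))*i) = -((150876/16869235)*sqrt(383))*i, so the residue is -((150876/16869235)*sqrt(383))*i.

The residue is -((150876/16869235)*sqrt(383))*i.


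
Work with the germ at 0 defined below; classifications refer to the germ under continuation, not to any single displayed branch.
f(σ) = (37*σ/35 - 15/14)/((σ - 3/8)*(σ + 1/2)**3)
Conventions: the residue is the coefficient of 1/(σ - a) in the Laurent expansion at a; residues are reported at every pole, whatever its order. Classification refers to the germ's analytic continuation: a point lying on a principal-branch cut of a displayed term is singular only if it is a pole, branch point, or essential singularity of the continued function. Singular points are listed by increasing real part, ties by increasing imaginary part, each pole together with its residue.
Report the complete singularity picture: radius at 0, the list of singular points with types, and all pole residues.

Radius of convergence at 0: 3/8.
At -1/2: a pole of order 3; residue 1728/1715.
At 3/8: a pole of order 1; residue -1728/1715.

Denominator factor (σ - 3/8): pole of order 1 at 3/8, modulus 3/8.
Denominator factor (σ + 1/2)^3: pole of order 3 at -1/2, modulus 1/2.
The radius of convergence is the smallest modulus among the singular points: 3/8.
At the order-3 pole -1/2 set g(σ) = (σ - (-1/2))^3*f(σ) = (37*σ/35 - 15/14)/(σ - 3/8).
Order-3 pole: residue = g''(a)/2; g''(-1/2) = 3456/1715, so the residue is 1728/1715.
At the order-1 pole 3/8 set g(σ) = (σ - (3/8))*f(σ) = (37*σ/35 - 15/14)/(σ + 1/2)**3.
Simple pole: residue = g(a) at a = 3/8, which is -1728/1715.
List the singular points by increasing real part (a conjugate pair: the negative imaginary part first).


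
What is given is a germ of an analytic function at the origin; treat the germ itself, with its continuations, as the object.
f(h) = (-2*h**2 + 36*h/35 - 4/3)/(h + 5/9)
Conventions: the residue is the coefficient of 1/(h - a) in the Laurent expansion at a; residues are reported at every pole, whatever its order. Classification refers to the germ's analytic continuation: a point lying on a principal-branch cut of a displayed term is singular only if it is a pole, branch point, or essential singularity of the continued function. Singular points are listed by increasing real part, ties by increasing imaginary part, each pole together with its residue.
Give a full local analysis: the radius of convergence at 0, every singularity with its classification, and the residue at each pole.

Denominator factor (h + 5/9): pole of order 1 at -5/9, modulus 5/9.
The radius of convergence is the smallest modulus among the singular points: 5/9.
At the order-1 pole -5/9 set g(h) = (h - (-5/9))*f(h) = -2*h**2 + 36*h/35 - 4/3.
Simple pole: residue = g(a) at a = -5/9, which is -1430/567.

Radius of convergence at 0: 5/9.
At -5/9: a pole of order 1; residue -1430/567.


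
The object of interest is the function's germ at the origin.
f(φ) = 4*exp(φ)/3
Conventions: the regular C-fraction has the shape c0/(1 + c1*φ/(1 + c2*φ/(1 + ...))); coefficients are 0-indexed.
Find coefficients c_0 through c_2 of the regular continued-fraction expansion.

Taylor coefficients (expand at 0): a_0 = 4/3, a_1 = 4/3, a_2 = 2/3.
c0 = a_0 = 4/3. Peel one level at a time: if S = 1 + c*φ/S' with S'(0) = 1, then c is the φ-coefficient of S and S' = c*φ/(S - 1).
S_1 = c0/f = 1 + (-1)*φ + (1/2)*φ^2 + ...; c1 = -1.
S_2 = c1*φ/(S_1 - 1) = 1 + (1/2)*φ + ...; c2 = 1/2.

The regular C-fraction coefficients are [4/3, -1, 1/2].


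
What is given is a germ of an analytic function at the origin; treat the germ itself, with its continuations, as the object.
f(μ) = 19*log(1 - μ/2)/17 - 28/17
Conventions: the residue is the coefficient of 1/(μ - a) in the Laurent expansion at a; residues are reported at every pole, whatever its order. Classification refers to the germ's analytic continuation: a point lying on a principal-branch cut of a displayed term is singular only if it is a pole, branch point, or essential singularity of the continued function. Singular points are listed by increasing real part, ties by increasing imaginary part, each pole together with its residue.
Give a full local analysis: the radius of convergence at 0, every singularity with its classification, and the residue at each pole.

Branch term (19/17)*log(1 - μ/(2)): its argument vanishes at μ = 2, a logarithmic branch point, modulus 2.
The radius of convergence is the smallest modulus among the singular points: 2.

Radius of convergence at 0: 2.
At 2: a logarithmic branch point.


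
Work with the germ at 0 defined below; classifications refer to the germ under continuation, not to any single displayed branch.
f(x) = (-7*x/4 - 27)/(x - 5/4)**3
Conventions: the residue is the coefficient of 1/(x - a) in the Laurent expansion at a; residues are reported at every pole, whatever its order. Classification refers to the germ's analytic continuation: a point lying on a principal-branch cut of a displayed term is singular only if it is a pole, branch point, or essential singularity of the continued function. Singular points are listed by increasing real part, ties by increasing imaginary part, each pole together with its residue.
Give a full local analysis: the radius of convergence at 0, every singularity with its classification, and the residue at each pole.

Radius of convergence at 0: 5/4.
At 5/4: a pole of order 3; residue 0.

Denominator factor (x - 5/4)^3: pole of order 3 at 5/4, modulus 5/4.
The radius of convergence is the smallest modulus among the singular points: 5/4.
At the order-3 pole 5/4 set g(x) = (x - (5/4))^3*f(x) = -7*x/4 - 27.
Order-3 pole: residue = g''(a)/2; g''(5/4) = 0, so the residue is 0.


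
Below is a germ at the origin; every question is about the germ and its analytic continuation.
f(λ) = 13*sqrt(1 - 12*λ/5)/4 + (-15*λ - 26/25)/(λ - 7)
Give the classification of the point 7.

The point is a pole of order 1.

The denominator factor λ - 7 vanishes at 7 and appears to the power 1; the numerator there equals -2651/25, nonzero, and no other factor vanishes.
The branch terms are analytic at this point.
Hence a pole whose order is the multiplicity, 1.


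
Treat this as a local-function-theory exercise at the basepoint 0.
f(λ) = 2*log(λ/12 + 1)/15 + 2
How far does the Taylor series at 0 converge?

Branch term (2/15)*log(1 - λ/(-12)): its argument vanishes at λ = -12, a logarithmic branch point, modulus 12.
The radius of convergence is the smallest modulus among the singular points: 12.

The radius of convergence is 12.


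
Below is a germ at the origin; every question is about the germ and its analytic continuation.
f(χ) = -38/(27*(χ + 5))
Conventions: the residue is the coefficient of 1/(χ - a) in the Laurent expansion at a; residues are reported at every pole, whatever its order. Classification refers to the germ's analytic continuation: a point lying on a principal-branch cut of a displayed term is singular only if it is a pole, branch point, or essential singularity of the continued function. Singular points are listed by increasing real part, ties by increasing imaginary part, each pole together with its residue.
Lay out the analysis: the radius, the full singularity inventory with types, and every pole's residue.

Radius of convergence at 0: 5.
At -5: a pole of order 1; residue -38/27.

Denominator factor (χ + 5): pole of order 1 at -5, modulus 5.
The radius of convergence is the smallest modulus among the singular points: 5.
At the order-1 pole -5 set g(χ) = (χ - (-5))*f(χ) = -38/27.
Simple pole: residue = g(a) at a = -5, which is -38/27.


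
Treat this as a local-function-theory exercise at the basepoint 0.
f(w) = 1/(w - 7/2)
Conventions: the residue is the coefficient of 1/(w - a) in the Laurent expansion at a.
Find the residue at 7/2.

The residue is 1.

At the order-1 pole 7/2 set g(w) = (w - (7/2))*f(w) = 1.
Simple pole: residue = g(a) at a = 7/2, which is 1.


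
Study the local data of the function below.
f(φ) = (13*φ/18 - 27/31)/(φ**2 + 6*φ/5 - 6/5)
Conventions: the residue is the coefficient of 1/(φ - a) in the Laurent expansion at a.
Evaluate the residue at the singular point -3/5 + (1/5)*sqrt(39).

The factor φ**2 + 6*φ/5 - 6/5 splits as (φ - a)(φ - a') with a = -3/5 + (1/5)*sqrt(39), a' = -3/5 - (1/5)*sqrt(39). At the order-1 pole a set g(φ) = (φ - a)*f(φ) = [13*φ/18 - 27/31] / (φ - a').
Simple pole: residue = g(a) at a = -3/5 + (1/5)*sqrt(39), which is 13/36 - (1213/14508)*sqrt(39).

The residue is 13/36 - (1213/14508)*sqrt(39).


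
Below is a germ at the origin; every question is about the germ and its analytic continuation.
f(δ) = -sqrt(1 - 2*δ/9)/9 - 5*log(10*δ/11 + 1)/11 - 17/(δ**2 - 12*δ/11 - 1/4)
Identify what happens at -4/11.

The point is a regular point.

Denominator factors: δ**2 - 12*δ/11 - 1/4 = 135/484 at δ = -4/11 — none vanishes.
Branch term sqrt(1 - δ/(9/2)): argument at -4/11 is 107/99, nonzero, so -4/11 is not its branch point (a point on a principal cut is still regular for the continued germ).
Branch term log(1 - δ/(-11/10)): argument at -4/11 is 81/121, nonzero, so -4/11 is not its branch point (a point on a principal cut is still regular for the continued germ).
So the germ continues analytically to -4/11.


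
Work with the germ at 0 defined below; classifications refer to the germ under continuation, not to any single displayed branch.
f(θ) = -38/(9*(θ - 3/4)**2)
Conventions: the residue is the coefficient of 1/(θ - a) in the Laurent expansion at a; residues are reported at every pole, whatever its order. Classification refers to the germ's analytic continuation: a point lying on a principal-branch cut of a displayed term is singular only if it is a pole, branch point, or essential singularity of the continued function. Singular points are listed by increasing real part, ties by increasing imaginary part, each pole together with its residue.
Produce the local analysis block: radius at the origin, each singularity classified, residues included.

Radius of convergence at 0: 3/4.
At 3/4: a pole of order 2; residue 0.

Denominator factor (θ - 3/4)^2: pole of order 2 at 3/4, modulus 3/4.
The radius of convergence is the smallest modulus among the singular points: 3/4.
At the order-2 pole 3/4 set g(θ) = (θ - (3/4))^2*f(θ) = -38/9.
Order-2 pole: residue = g'(a); g'(3/4) = 0, so the residue is 0.


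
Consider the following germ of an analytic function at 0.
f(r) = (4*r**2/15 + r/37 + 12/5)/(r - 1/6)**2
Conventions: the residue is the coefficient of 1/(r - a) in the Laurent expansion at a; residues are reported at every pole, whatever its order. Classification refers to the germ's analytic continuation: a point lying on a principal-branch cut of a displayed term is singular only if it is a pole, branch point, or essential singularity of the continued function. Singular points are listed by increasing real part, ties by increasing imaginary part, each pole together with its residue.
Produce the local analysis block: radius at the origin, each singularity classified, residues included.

Radius of convergence at 0: 1/6.
At 1/6: a pole of order 2; residue 193/1665.

Denominator factor (r - 1/6)^2: pole of order 2 at 1/6, modulus 1/6.
The radius of convergence is the smallest modulus among the singular points: 1/6.
At the order-2 pole 1/6 set g(r) = (r - (1/6))^2*f(r) = 4*r**2/15 + r/37 + 12/5.
Order-2 pole: residue = g'(a); g'(1/6) = 193/1665, so the residue is 193/1665.


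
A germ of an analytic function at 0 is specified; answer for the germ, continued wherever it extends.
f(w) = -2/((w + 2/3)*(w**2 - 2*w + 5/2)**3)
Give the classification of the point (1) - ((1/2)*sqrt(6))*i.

The point is a pole of order 3.

The denominator factor w**2 - 2*w + 5/2 vanishes at (1) - ((1/2)*sqrt(6))*i and appears to the power 3; the numerator there equals -2, nonzero, and no other factor vanishes.
Hence a pole whose order is the multiplicity, 3.


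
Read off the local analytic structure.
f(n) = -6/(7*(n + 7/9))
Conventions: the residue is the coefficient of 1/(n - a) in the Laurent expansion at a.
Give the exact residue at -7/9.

The residue is -6/7.

At the order-1 pole -7/9 set g(n) = (n - (-7/9))*f(n) = -6/7.
Simple pole: residue = g(a) at a = -7/9, which is -6/7.


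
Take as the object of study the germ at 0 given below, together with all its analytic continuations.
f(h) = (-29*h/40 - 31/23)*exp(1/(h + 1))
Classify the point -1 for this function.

The exponent 1/(h - (-1)) has a pole at -1, so exp(1/(h - (-1))) takes every nonzero value near it: an essential singularity (not a pole of any order).

The point is an essential singularity.


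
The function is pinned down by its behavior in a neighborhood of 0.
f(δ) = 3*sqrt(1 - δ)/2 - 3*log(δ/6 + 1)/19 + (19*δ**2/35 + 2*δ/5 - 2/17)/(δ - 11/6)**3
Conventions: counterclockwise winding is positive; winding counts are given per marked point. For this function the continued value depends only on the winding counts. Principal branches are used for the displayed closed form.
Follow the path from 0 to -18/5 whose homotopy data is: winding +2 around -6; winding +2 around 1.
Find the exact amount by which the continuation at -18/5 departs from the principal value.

Continued minus principal equals -(12/19)*pi*i.

The rational part is single-valued and drops out of the difference; each branch term changes only by its own monodromy.
(3/2)*sqrt(1 - δ/(1)): winding +2 is even, the square root returns to the same sheet, contribution 0.
(-3/19)*log(1 - δ/(-6)): each positive loop around -6 adds 2*pi*i to the log, so winding +2 contributes (-3/19)*(2)*2*pi*i = -(12/19)*pi*i.
Summing the contributions at δ = -18/5 gives -(12/19)*pi*i.


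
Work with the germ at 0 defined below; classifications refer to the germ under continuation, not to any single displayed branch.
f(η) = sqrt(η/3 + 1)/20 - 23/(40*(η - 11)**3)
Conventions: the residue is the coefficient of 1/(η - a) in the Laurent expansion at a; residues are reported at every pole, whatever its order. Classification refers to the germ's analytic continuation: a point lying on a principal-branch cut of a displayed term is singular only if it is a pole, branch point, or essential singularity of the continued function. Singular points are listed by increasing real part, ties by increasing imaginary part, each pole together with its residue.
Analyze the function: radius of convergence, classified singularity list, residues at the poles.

Radius of convergence at 0: 3.
At -3: an algebraic (square-root) branch point.
At 11: a pole of order 3; residue 0.

Denominator factor (η - 11)^3: pole of order 3 at 11, modulus 11.
Branch term (1/20)*sqrt(1 - η/(-3)): its argument vanishes at η = -3, a square-root branch point, modulus 3.
The radius of convergence is the smallest modulus among the singular points: 3.
The branch term is analytic at 11 and contributes nothing to the residue; only the rational part matters.
At the order-3 pole 11 set g(η) = (η - (11))^3*(rational part) = -23/40.
Order-3 pole: residue = g''(a)/2; g''(11) = 0, so the residue is 0.
List the singular points by increasing real part (a conjugate pair: the negative imaginary part first).


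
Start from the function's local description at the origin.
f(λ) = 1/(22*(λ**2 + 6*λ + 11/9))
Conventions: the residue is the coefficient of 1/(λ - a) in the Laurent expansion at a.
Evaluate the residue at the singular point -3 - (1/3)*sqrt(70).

The factor λ**2 + 6*λ + 11/9 splits as (λ - a)(λ - a') with a = -3 - (1/3)*sqrt(70), a' = -3 + (1/3)*sqrt(70). At the order-1 pole a set g(λ) = (λ - a)*f(λ) = [1/22] / (λ - a').
Simple pole: residue = g(a) at a = -3 - (1/3)*sqrt(70), which is -(3/3080)*sqrt(70).

The residue is -(3/3080)*sqrt(70).


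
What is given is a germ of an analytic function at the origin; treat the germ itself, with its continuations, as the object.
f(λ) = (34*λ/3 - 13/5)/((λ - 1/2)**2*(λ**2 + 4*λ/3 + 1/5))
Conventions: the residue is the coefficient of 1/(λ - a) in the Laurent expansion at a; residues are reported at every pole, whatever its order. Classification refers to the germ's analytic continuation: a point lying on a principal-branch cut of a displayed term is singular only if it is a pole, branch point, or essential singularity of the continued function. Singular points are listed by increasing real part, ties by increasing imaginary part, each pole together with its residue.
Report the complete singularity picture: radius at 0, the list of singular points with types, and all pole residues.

Denominator factor (λ - 1/2)^2: pole of order 2 at 1/2, modulus 1/2.
Denominator factor (λ**2 + 4*λ/3 + 1/5): discriminant 44/45, real irrational roots -2/3 + (1/15)*sqrt(55) and -2/3 - (1/15)*sqrt(55); poles of order 1, moduli 2/3 - (1/15)*sqrt(55) and 2/3 + (1/15)*sqrt(55).
The radius of convergence is the smallest modulus among the singular points: 2/3 - (1/15)*sqrt(55).
The factor λ**2 + 4*λ/3 + 1/5 splits as (λ - a)(λ - a') with a = -2/3 - (1/15)*sqrt(55), a' = -2/3 + (1/15)*sqrt(55). At the order-1 pole a set g(λ) = (λ - a)*f(λ) = [(34*λ/3 - 13/5)/(λ - 1/2)**2] / (λ - a').
Simple pole: residue = g(a) at a = -2/3 - (1/15)*sqrt(55), which is -9900/4489 + (53142/49379)*sqrt(55).
The factor λ**2 + 4*λ/3 + 1/5 splits as (λ - a)(λ - a') with a = -2/3 + (1/15)*sqrt(55), a' = -2/3 - (1/15)*sqrt(55). At the order-1 pole a set g(λ) = (λ - a)*f(λ) = [(34*λ/3 - 13/5)/(λ - 1/2)**2] / (λ - a').
Simple pole: residue = g(a) at a = -2/3 + (1/15)*sqrt(55), which is -9900/4489 - (53142/49379)*sqrt(55).
At the order-2 pole 1/2 set g(λ) = (λ - (1/2))^2*f(λ) = (34*λ/3 - 13/5)/(λ**2 + 4*λ/3 + 1/5).
Order-2 pole: residue = g'(a); g'(1/2) = 19800/4489, so the residue is 19800/4489.
List the singular points by increasing real part (a conjugate pair: the negative imaginary part first).

Radius of convergence at 0: 2/3 - (1/15)*sqrt(55).
At -2/3 - (1/15)*sqrt(55): a pole of order 1; residue -9900/4489 + (53142/49379)*sqrt(55).
At -2/3 + (1/15)*sqrt(55): a pole of order 1; residue -9900/4489 - (53142/49379)*sqrt(55).
At 1/2: a pole of order 2; residue 19800/4489.


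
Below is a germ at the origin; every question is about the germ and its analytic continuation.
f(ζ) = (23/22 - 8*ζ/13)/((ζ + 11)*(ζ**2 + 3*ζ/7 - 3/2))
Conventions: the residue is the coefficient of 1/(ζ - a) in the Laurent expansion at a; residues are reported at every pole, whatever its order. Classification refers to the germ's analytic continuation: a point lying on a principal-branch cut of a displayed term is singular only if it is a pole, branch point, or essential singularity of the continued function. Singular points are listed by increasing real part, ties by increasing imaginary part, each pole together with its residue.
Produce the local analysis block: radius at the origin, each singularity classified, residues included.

Radius of convergence at 0: -3/14 + (1/14)*sqrt(303).
At -11: a pole of order 1; residue 15645/229801.
At -3/14 - (1/14)*sqrt(303): a pole of order 1; residue -15645/459602 - (382571/139259406)*sqrt(303).
At -3/14 + (1/14)*sqrt(303): a pole of order 1; residue -15645/459602 + (382571/139259406)*sqrt(303).

Denominator factor (ζ + 11): pole of order 1 at -11, modulus 11.
Denominator factor (ζ**2 + 3*ζ/7 - 3/2): discriminant 303/49, real irrational roots -3/14 + (1/14)*sqrt(303) and -3/14 - (1/14)*sqrt(303); poles of order 1, moduli -3/14 + (1/14)*sqrt(303) and 3/14 + (1/14)*sqrt(303).
The radius of convergence is the smallest modulus among the singular points: -3/14 + (1/14)*sqrt(303).
At the order-1 pole -11 set g(ζ) = (ζ - (-11))*f(ζ) = (23/22 - 8*ζ/13)/(ζ**2 + 3*ζ/7 - 3/2).
Simple pole: residue = g(a) at a = -11, which is 15645/229801.
The factor ζ**2 + 3*ζ/7 - 3/2 splits as (ζ - a)(ζ - a') with a = -3/14 - (1/14)*sqrt(303), a' = -3/14 + (1/14)*sqrt(303). At the order-1 pole a set g(ζ) = (ζ - a)*f(ζ) = [(23/22 - 8*ζ/13)/(ζ + 11)] / (ζ - a').
Simple pole: residue = g(a) at a = -3/14 - (1/14)*sqrt(303), which is -15645/459602 - (382571/139259406)*sqrt(303).
The factor ζ**2 + 3*ζ/7 - 3/2 splits as (ζ - a)(ζ - a') with a = -3/14 + (1/14)*sqrt(303), a' = -3/14 - (1/14)*sqrt(303). At the order-1 pole a set g(ζ) = (ζ - a)*f(ζ) = [(23/22 - 8*ζ/13)/(ζ + 11)] / (ζ - a').
Simple pole: residue = g(a) at a = -3/14 + (1/14)*sqrt(303), which is -15645/459602 + (382571/139259406)*sqrt(303).
List the singular points by increasing real part (a conjugate pair: the negative imaginary part first).


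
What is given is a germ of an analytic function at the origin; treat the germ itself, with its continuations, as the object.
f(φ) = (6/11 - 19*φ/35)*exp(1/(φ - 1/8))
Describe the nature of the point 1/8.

The exponent 1/(φ - (1/8)) has a pole at 1/8, so exp(1/(φ - (1/8))) takes every nonzero value near it: an essential singularity (not a pole of any order).

The point is an essential singularity.


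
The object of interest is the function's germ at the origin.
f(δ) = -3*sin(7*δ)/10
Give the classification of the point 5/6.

There is no denominator, hence no pole anywhere.
The factor -sin(7*δ) is entire.
So the germ continues analytically to 5/6.

The point is a regular point.


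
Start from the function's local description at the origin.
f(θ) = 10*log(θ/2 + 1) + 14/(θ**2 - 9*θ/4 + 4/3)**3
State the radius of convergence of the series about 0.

The radius of convergence is (2/3)*sqrt(3).

Denominator factor (θ**2 - 9*θ/4 + 4/3)^3: discriminant -13/48, complex-conjugate roots (9/8) + ((1/24)*sqrt(39))*i and (9/8) - ((1/24)*sqrt(39))*i; poles of order 3, moduli (2/3)*sqrt(3) and (2/3)*sqrt(3).
Branch term (10)*log(1 - θ/(-2)): its argument vanishes at θ = -2, a logarithmic branch point, modulus 2.
The radius of convergence is the smallest modulus among the singular points: (2/3)*sqrt(3).


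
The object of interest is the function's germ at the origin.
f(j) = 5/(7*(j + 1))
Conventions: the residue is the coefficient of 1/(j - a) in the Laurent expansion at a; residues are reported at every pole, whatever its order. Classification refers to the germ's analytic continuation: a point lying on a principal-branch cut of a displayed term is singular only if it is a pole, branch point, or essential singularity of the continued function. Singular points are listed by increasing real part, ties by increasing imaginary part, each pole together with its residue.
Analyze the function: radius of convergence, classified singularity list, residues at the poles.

Radius of convergence at 0: 1.
At -1: a pole of order 1; residue 5/7.

Denominator factor (j + 1): pole of order 1 at -1, modulus 1.
The radius of convergence is the smallest modulus among the singular points: 1.
At the order-1 pole -1 set g(j) = (j - (-1))*f(j) = 5/7.
Simple pole: residue = g(a) at a = -1, which is 5/7.


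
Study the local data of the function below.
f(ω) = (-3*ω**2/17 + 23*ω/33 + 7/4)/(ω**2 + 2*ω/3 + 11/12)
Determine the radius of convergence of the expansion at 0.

Denominator factor (ω**2 + 2*ω/3 + 11/12): discriminant -29/9, complex-conjugate roots (-1/3) + ((1/6)*sqrt(29))*i and (-1/3) - ((1/6)*sqrt(29))*i; poles of order 1, moduli (1/6)*sqrt(33) and (1/6)*sqrt(33).
The radius of convergence is the smallest modulus among the singular points: (1/6)*sqrt(33).

The radius of convergence is (1/6)*sqrt(33).


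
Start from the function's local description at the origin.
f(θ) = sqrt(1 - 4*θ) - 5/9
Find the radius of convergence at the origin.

The radius of convergence is 1/4.

Branch term (1)*sqrt(1 - θ/(1/4)): its argument vanishes at θ = 1/4, a square-root branch point, modulus 1/4.
The radius of convergence is the smallest modulus among the singular points: 1/4.


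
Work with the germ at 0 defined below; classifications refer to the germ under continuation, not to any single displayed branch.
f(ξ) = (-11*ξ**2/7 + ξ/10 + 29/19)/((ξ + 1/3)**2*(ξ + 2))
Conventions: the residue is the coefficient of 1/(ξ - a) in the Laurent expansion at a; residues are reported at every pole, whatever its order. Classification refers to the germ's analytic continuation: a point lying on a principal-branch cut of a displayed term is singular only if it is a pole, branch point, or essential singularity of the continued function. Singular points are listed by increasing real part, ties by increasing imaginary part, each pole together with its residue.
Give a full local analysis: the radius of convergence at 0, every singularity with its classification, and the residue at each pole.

Denominator factor (ξ + 2): pole of order 1 at -2, modulus 2.
Denominator factor (ξ + 1/3)^2: pole of order 2 at -1/3, modulus 1/3.
The radius of convergence is the smallest modulus among the singular points: 1/3.
At the order-1 pole -2 set g(ξ) = (ξ - (-2))*f(ξ) = (-11*ξ**2/7 + ξ/10 + 29/19)/(ξ + 1/3)**2.
Simple pole: residue = g(a) at a = -2, which is -29682/16625.
At the order-2 pole -1/3 set g(ξ) = (ξ - (-1/3))^2*f(ξ) = (-11*ξ**2/7 + ξ/10 + 29/19)/(ξ + 2).
Order-2 pole: residue = g'(a); g'(-1/3) = 3557/16625, so the residue is 3557/16625.
List the singular points by increasing real part (a conjugate pair: the negative imaginary part first).

Radius of convergence at 0: 1/3.
At -2: a pole of order 1; residue -29682/16625.
At -1/3: a pole of order 2; residue 3557/16625.


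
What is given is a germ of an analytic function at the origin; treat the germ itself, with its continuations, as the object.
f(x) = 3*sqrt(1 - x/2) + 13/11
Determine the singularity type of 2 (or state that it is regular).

The point is an algebraic (square-root) branch point.

The term (3)*sqrt(1 - x/(2)) has argument 1 - 2/(2) = 0 at 2: a square-root (algebraic, two-sheeted) branch point; the remaining terms are analytic or single-valued there.


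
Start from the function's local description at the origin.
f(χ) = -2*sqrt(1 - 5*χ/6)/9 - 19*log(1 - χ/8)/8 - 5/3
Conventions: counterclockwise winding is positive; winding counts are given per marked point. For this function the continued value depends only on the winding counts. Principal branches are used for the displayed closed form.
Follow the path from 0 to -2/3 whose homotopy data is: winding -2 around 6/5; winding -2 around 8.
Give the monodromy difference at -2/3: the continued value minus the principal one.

The rational part is single-valued and drops out of the difference; each branch term changes only by its own monodromy.
(-2/9)*sqrt(1 - χ/(6/5)): winding -2 is even, the square root returns to the same sheet, contribution 0.
(-19/8)*log(1 - χ/(8)): each positive loop around 8 adds 2*pi*i to the log, so winding -2 contributes (-19/8)*(-2)*2*pi*i = (19/2)*pi*i.
Summing the contributions at χ = -2/3 gives (19/2)*pi*i.

Continued minus principal equals (19/2)*pi*i.


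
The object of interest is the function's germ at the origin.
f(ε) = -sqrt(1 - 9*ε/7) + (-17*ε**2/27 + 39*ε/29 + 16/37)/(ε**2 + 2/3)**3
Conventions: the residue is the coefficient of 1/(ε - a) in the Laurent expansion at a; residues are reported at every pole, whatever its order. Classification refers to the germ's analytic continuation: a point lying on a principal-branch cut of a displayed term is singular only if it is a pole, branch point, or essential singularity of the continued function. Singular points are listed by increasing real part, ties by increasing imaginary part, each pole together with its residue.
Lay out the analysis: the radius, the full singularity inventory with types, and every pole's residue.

Radius of convergence at 0: 7/9.
At -((1/3)*sqrt(6))*i: a pole of order 3; residue ((1315/21312)*sqrt(6))*i.
At ((1/3)*sqrt(6))*i: a pole of order 3; residue -((1315/21312)*sqrt(6))*i.
At 7/9: an algebraic (square-root) branch point.

Denominator factor (ε**2 + 2/3)^3: discriminant -8/3, complex-conjugate roots ((1/3)*sqrt(6))*i and -((1/3)*sqrt(6))*i; poles of order 3, moduli (1/3)*sqrt(6) and (1/3)*sqrt(6).
Branch term (-1)*sqrt(1 - ε/(7/9)): its argument vanishes at ε = 7/9, a square-root branch point, modulus 7/9.
The radius of convergence is the smallest modulus among the singular points: 7/9.
The branch term is analytic at -((1/3)*sqrt(6))*i and contributes nothing to the residue; only the rational part matters.
The factor ε**2 + 2/3 splits as (ε - a)(ε - a') with a = -((1/3)*sqrt(6))*i, a' = ((1/3)*sqrt(6))*i. At the order-3 pole a set g(ε) = (ε - a)^3*(rational part) = [-17*ε**2/27 + 39*ε/29 + 16/37] / (ε - a')^3.
Order-3 pole: residue = g''(a)/2; g''(-((1/3)*sqrt(6))*i) = ((1315/10656)*sqrt(6))*i, so the residue is ((1315/21312)*sqrt(6))*i.
The branch term is analytic at ((1/3)*sqrt(6))*i and contributes nothing to the residue; only the rational part matters.
The factor ε**2 + 2/3 splits as (ε - a)(ε - a') with a = ((1/3)*sqrt(6))*i, a' = -((1/3)*sqrt(6))*i. At the order-3 pole a set g(ε) = (ε - a)^3*(rational part) = [-17*ε**2/27 + 39*ε/29 + 16/37] / (ε - a')^3.
Order-3 pole: residue = g''(a)/2; g''(((1/3)*sqrt(6))*i) = -((1315/10656)*sqrt(6))*i, so the residue is -((1315/21312)*sqrt(6))*i.
List the singular points by increasing real part (a conjugate pair: the negative imaginary part first).


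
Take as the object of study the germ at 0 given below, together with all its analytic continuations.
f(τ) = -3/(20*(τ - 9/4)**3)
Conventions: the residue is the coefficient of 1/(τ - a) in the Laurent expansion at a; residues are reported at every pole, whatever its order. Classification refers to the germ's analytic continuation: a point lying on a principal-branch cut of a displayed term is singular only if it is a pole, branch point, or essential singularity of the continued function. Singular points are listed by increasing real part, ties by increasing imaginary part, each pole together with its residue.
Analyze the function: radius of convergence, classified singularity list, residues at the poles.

Denominator factor (τ - 9/4)^3: pole of order 3 at 9/4, modulus 9/4.
The radius of convergence is the smallest modulus among the singular points: 9/4.
At the order-3 pole 9/4 set g(τ) = (τ - (9/4))^3*f(τ) = -3/20.
Order-3 pole: residue = g''(a)/2; g''(9/4) = 0, so the residue is 0.

Radius of convergence at 0: 9/4.
At 9/4: a pole of order 3; residue 0.


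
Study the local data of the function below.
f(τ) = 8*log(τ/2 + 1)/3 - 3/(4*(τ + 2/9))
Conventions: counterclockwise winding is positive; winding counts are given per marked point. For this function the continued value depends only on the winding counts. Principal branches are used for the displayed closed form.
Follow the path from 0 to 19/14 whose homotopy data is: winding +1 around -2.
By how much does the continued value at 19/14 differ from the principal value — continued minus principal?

Continued minus principal equals (16/3)*pi*i.

The rational part is single-valued and drops out of the difference; each branch term changes only by its own monodromy.
(8/3)*log(1 - τ/(-2)): each positive loop around -2 adds 2*pi*i to the log, so winding +1 contributes (8/3)*(1)*2*pi*i = (16/3)*pi*i.
Summing the contributions at τ = 19/14 gives (16/3)*pi*i.


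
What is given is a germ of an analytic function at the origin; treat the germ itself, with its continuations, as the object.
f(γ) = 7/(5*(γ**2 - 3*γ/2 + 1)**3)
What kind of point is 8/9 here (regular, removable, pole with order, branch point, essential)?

Denominator factors: γ**2 - 3*γ/2 + 1 = 37/81 at γ = 8/9 — none vanishes.
So the germ continues analytically to 8/9.

The point is a regular point.


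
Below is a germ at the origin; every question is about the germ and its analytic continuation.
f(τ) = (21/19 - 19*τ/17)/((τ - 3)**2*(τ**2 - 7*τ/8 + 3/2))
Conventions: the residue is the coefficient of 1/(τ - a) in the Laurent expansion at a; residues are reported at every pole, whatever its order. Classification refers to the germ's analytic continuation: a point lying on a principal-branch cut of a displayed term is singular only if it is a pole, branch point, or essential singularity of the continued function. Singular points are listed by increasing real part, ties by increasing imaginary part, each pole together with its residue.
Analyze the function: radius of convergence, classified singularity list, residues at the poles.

Radius of convergence at 0: (1/2)*sqrt(6).
At (7/16) - ((1/16)*sqrt(335))*i: a pole of order 1; residue (-9364/427329) + ((118364/28631043)*sqrt(335))*i.
At (7/16) + ((1/16)*sqrt(335))*i: a pole of order 1; residue (-9364/427329) - ((118364/28631043)*sqrt(335))*i.
At 3: a pole of order 2; residue 18728/427329.

Denominator factor (τ**2 - 7*τ/8 + 3/2): discriminant -335/64, complex-conjugate roots (7/16) + ((1/16)*sqrt(335))*i and (7/16) - ((1/16)*sqrt(335))*i; poles of order 1, moduli (1/2)*sqrt(6) and (1/2)*sqrt(6).
Denominator factor (τ - 3)^2: pole of order 2 at 3, modulus 3.
The radius of convergence is the smallest modulus among the singular points: (1/2)*sqrt(6).
The factor τ**2 - 7*τ/8 + 3/2 splits as (τ - a)(τ - a') with a = (7/16) - ((1/16)*sqrt(335))*i, a' = (7/16) + ((1/16)*sqrt(335))*i. At the order-1 pole a set g(τ) = (τ - a)*f(τ) = [(21/19 - 19*τ/17)/(τ - 3)**2] / (τ - a').
Simple pole: residue = g(a) at a = (7/16) - ((1/16)*sqrt(335))*i, which is (-9364/427329) + ((118364/28631043)*sqrt(335))*i.
The factor τ**2 - 7*τ/8 + 3/2 splits as (τ - a)(τ - a') with a = (7/16) + ((1/16)*sqrt(335))*i, a' = (7/16) - ((1/16)*sqrt(335))*i. At the order-1 pole a set g(τ) = (τ - a)*f(τ) = [(21/19 - 19*τ/17)/(τ - 3)**2] / (τ - a').
Simple pole: residue = g(a) at a = (7/16) + ((1/16)*sqrt(335))*i, which is (-9364/427329) - ((118364/28631043)*sqrt(335))*i.
At the order-2 pole 3 set g(τ) = (τ - (3))^2*f(τ) = (21/19 - 19*τ/17)/(τ**2 - 7*τ/8 + 3/2).
Order-2 pole: residue = g'(a); g'(3) = 18728/427329, so the residue is 18728/427329.
List the singular points by increasing real part (a conjugate pair: the negative imaginary part first).


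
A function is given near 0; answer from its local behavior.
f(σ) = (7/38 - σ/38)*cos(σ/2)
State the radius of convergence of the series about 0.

The radius of convergence is infinite.

The factor cos(σ/2) is entire and contributes no finite singular point.
The polynomial part has no poles.
No finite singular points: the Taylor series at 0 converges everywhere.


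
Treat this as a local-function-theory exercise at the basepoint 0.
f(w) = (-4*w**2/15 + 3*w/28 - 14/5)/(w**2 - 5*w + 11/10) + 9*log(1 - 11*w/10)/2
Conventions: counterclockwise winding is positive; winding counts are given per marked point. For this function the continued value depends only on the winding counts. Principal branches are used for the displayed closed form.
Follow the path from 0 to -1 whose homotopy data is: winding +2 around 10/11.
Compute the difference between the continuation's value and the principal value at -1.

Continued minus principal equals (18)*pi*i.

The rational part is single-valued and drops out of the difference; each branch term changes only by its own monodromy.
(9/2)*log(1 - w/(10/11)): each positive loop around 10/11 adds 2*pi*i to the log, so winding +2 contributes (9/2)*(2)*2*pi*i = (18)*pi*i.
Summing the contributions at w = -1 gives (18)*pi*i.
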